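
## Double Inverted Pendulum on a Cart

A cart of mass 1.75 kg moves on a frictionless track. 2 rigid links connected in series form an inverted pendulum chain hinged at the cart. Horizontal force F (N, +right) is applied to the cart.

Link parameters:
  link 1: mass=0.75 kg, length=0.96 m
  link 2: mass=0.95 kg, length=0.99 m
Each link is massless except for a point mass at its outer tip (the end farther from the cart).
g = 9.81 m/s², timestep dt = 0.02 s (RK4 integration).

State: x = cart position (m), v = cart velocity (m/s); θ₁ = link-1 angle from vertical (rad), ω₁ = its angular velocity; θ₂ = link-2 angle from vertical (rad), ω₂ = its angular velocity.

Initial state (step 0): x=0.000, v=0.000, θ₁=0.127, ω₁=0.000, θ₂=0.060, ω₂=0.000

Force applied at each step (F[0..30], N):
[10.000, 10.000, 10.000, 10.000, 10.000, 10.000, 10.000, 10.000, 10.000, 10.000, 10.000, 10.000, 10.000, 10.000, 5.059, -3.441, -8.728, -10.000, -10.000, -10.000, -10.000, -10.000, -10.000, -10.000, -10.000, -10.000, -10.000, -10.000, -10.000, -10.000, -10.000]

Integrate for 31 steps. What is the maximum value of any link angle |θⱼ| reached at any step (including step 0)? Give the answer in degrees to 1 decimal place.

Answer: 10.1°

Derivation:
apply F[0]=+10.000 → step 1: x=0.001, v=0.089, θ₁=0.127, ω₁=-0.048, θ₂=0.060, ω₂=-0.031
apply F[1]=+10.000 → step 2: x=0.004, v=0.178, θ₁=0.125, ω₁=-0.097, θ₂=0.059, ω₂=-0.063
apply F[2]=+10.000 → step 3: x=0.008, v=0.268, θ₁=0.123, ω₁=-0.147, θ₂=0.057, ω₂=-0.093
apply F[3]=+10.000 → step 4: x=0.014, v=0.359, θ₁=0.119, ω₁=-0.198, θ₂=0.055, ω₂=-0.124
apply F[4]=+10.000 → step 5: x=0.022, v=0.450, θ₁=0.115, ω₁=-0.252, θ₂=0.052, ω₂=-0.153
apply F[5]=+10.000 → step 6: x=0.032, v=0.542, θ₁=0.109, ω₁=-0.308, θ₂=0.049, ω₂=-0.181
apply F[6]=+10.000 → step 7: x=0.044, v=0.636, θ₁=0.102, ω₁=-0.368, θ₂=0.045, ω₂=-0.209
apply F[7]=+10.000 → step 8: x=0.058, v=0.731, θ₁=0.094, ω₁=-0.432, θ₂=0.041, ω₂=-0.234
apply F[8]=+10.000 → step 9: x=0.073, v=0.828, θ₁=0.085, ω₁=-0.501, θ₂=0.036, ω₂=-0.258
apply F[9]=+10.000 → step 10: x=0.091, v=0.927, θ₁=0.074, ω₁=-0.575, θ₂=0.030, ω₂=-0.279
apply F[10]=+10.000 → step 11: x=0.110, v=1.028, θ₁=0.062, ω₁=-0.656, θ₂=0.025, ω₂=-0.297
apply F[11]=+10.000 → step 12: x=0.132, v=1.132, θ₁=0.048, ω₁=-0.745, θ₂=0.018, ω₂=-0.311
apply F[12]=+10.000 → step 13: x=0.156, v=1.239, θ₁=0.032, ω₁=-0.842, θ₂=0.012, ω₂=-0.322
apply F[13]=+10.000 → step 14: x=0.182, v=1.350, θ₁=0.014, ω₁=-0.948, θ₂=0.006, ω₂=-0.328
apply F[14]=+5.059 → step 15: x=0.209, v=1.407, θ₁=-0.005, ω₁=-1.006, θ₂=-0.001, ω₂=-0.329
apply F[15]=-3.441 → step 16: x=0.237, v=1.370, θ₁=-0.025, ω₁=-0.973, θ₂=-0.008, ω₂=-0.325
apply F[16]=-8.728 → step 17: x=0.263, v=1.276, θ₁=-0.044, ω₁=-0.889, θ₂=-0.014, ω₂=-0.315
apply F[17]=-10.000 → step 18: x=0.288, v=1.171, θ₁=-0.060, ω₁=-0.799, θ₂=-0.020, ω₂=-0.300
apply F[18]=-10.000 → step 19: x=0.310, v=1.070, θ₁=-0.076, ω₁=-0.718, θ₂=-0.026, ω₂=-0.280
apply F[19]=-10.000 → step 20: x=0.331, v=0.971, θ₁=-0.089, ω₁=-0.646, θ₂=-0.031, ω₂=-0.256
apply F[20]=-10.000 → step 21: x=0.349, v=0.875, θ₁=-0.102, ω₁=-0.582, θ₂=-0.036, ω₂=-0.229
apply F[21]=-10.000 → step 22: x=0.366, v=0.781, θ₁=-0.113, ω₁=-0.525, θ₂=-0.040, ω₂=-0.198
apply F[22]=-10.000 → step 23: x=0.380, v=0.689, θ₁=-0.123, ω₁=-0.474, θ₂=-0.044, ω₂=-0.163
apply F[23]=-10.000 → step 24: x=0.393, v=0.600, θ₁=-0.132, ω₁=-0.428, θ₂=-0.047, ω₂=-0.126
apply F[24]=-10.000 → step 25: x=0.404, v=0.512, θ₁=-0.140, ω₁=-0.388, θ₂=-0.049, ω₂=-0.086
apply F[25]=-10.000 → step 26: x=0.414, v=0.426, θ₁=-0.147, ω₁=-0.354, θ₂=-0.050, ω₂=-0.042
apply F[26]=-10.000 → step 27: x=0.421, v=0.341, θ₁=-0.154, ω₁=-0.323, θ₂=-0.051, ω₂=0.004
apply F[27]=-10.000 → step 28: x=0.427, v=0.257, θ₁=-0.160, ω₁=-0.297, θ₂=-0.050, ω₂=0.053
apply F[28]=-10.000 → step 29: x=0.432, v=0.175, θ₁=-0.166, ω₁=-0.276, θ₂=-0.049, ω₂=0.105
apply F[29]=-10.000 → step 30: x=0.434, v=0.093, θ₁=-0.171, ω₁=-0.259, θ₂=-0.046, ω₂=0.161
apply F[30]=-10.000 → step 31: x=0.435, v=0.013, θ₁=-0.176, ω₁=-0.245, θ₂=-0.042, ω₂=0.221
Max |angle| over trajectory = 0.176 rad = 10.1°.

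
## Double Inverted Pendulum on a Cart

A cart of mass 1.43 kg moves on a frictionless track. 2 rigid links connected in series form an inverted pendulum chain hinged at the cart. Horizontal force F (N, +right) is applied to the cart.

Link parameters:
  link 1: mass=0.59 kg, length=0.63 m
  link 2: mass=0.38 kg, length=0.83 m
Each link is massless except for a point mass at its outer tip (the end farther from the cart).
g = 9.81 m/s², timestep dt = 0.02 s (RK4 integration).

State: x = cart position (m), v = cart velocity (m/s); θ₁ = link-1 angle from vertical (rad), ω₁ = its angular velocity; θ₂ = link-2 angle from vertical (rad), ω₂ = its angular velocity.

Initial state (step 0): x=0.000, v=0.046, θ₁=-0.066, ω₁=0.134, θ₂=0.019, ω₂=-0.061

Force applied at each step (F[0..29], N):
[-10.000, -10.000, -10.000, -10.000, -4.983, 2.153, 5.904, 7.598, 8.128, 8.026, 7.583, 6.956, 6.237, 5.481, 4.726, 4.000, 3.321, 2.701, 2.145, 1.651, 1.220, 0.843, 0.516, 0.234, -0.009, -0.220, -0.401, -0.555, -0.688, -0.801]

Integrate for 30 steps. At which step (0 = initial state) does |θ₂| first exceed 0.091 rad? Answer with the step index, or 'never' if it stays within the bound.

apply F[0]=-10.000 → step 1: x=-0.000, v=-0.085, θ₁=-0.062, ω₁=0.305, θ₂=0.018, ω₂=-0.028
apply F[1]=-10.000 → step 2: x=-0.003, v=-0.217, θ₁=-0.054, ω₁=0.480, θ₂=0.018, ω₂=0.002
apply F[2]=-10.000 → step 3: x=-0.009, v=-0.350, θ₁=-0.042, ω₁=0.663, θ₂=0.018, ω₂=0.028
apply F[3]=-10.000 → step 4: x=-0.017, v=-0.486, θ₁=-0.027, ω₁=0.856, θ₂=0.019, ω₂=0.049
apply F[4]=-4.983 → step 5: x=-0.028, v=-0.553, θ₁=-0.009, ω₁=0.950, θ₂=0.020, ω₂=0.063
apply F[5]=+2.153 → step 6: x=-0.039, v=-0.523, θ₁=0.009, ω₁=0.899, θ₂=0.021, ω₂=0.070
apply F[6]=+5.904 → step 7: x=-0.048, v=-0.443, θ₁=0.026, ω₁=0.776, θ₂=0.023, ω₂=0.072
apply F[7]=+7.598 → step 8: x=-0.056, v=-0.341, θ₁=0.040, ω₁=0.627, θ₂=0.024, ω₂=0.068
apply F[8]=+8.128 → step 9: x=-0.062, v=-0.233, θ₁=0.051, ω₁=0.475, θ₂=0.026, ω₂=0.060
apply F[9]=+8.026 → step 10: x=-0.065, v=-0.128, θ₁=0.059, ω₁=0.332, θ₂=0.027, ω₂=0.049
apply F[10]=+7.583 → step 11: x=-0.067, v=-0.031, θ₁=0.064, ω₁=0.203, θ₂=0.027, ω₂=0.035
apply F[11]=+6.956 → step 12: x=-0.067, v=0.057, θ₁=0.067, ω₁=0.092, θ₂=0.028, ω₂=0.019
apply F[12]=+6.237 → step 13: x=-0.065, v=0.135, θ₁=0.068, ω₁=-0.002, θ₂=0.028, ω₂=0.004
apply F[13]=+5.481 → step 14: x=-0.061, v=0.203, θ₁=0.067, ω₁=-0.080, θ₂=0.028, ω₂=-0.012
apply F[14]=+4.726 → step 15: x=-0.057, v=0.260, θ₁=0.065, ω₁=-0.142, θ₂=0.028, ω₂=-0.027
apply F[15]=+4.000 → step 16: x=-0.051, v=0.307, θ₁=0.062, ω₁=-0.189, θ₂=0.027, ω₂=-0.042
apply F[16]=+3.321 → step 17: x=-0.045, v=0.346, θ₁=0.058, ω₁=-0.225, θ₂=0.026, ω₂=-0.055
apply F[17]=+2.701 → step 18: x=-0.037, v=0.376, θ₁=0.053, ω₁=-0.250, θ₂=0.025, ω₂=-0.066
apply F[18]=+2.145 → step 19: x=-0.030, v=0.399, θ₁=0.048, ω₁=-0.266, θ₂=0.023, ω₂=-0.077
apply F[19]=+1.651 → step 20: x=-0.021, v=0.417, θ₁=0.043, ω₁=-0.274, θ₂=0.022, ω₂=-0.085
apply F[20]=+1.220 → step 21: x=-0.013, v=0.428, θ₁=0.037, ω₁=-0.277, θ₂=0.020, ω₂=-0.093
apply F[21]=+0.843 → step 22: x=-0.004, v=0.436, θ₁=0.032, ω₁=-0.274, θ₂=0.018, ω₂=-0.099
apply F[22]=+0.516 → step 23: x=0.004, v=0.439, θ₁=0.026, ω₁=-0.269, θ₂=0.016, ω₂=-0.103
apply F[23]=+0.234 → step 24: x=0.013, v=0.439, θ₁=0.021, ω₁=-0.260, θ₂=0.014, ω₂=-0.106
apply F[24]=-0.009 → step 25: x=0.022, v=0.437, θ₁=0.016, ω₁=-0.249, θ₂=0.012, ω₂=-0.108
apply F[25]=-0.220 → step 26: x=0.031, v=0.432, θ₁=0.011, ω₁=-0.237, θ₂=0.010, ω₂=-0.109
apply F[26]=-0.401 → step 27: x=0.039, v=0.425, θ₁=0.006, ω₁=-0.223, θ₂=0.008, ω₂=-0.109
apply F[27]=-0.555 → step 28: x=0.048, v=0.417, θ₁=0.002, ω₁=-0.209, θ₂=0.005, ω₂=-0.108
apply F[28]=-0.688 → step 29: x=0.056, v=0.407, θ₁=-0.002, ω₁=-0.195, θ₂=0.003, ω₂=-0.107
apply F[29]=-0.801 → step 30: x=0.064, v=0.396, θ₁=-0.006, ω₁=-0.180, θ₂=0.001, ω₂=-0.104
max |θ₂| = 0.028 ≤ 0.091 over all 31 states.

Answer: never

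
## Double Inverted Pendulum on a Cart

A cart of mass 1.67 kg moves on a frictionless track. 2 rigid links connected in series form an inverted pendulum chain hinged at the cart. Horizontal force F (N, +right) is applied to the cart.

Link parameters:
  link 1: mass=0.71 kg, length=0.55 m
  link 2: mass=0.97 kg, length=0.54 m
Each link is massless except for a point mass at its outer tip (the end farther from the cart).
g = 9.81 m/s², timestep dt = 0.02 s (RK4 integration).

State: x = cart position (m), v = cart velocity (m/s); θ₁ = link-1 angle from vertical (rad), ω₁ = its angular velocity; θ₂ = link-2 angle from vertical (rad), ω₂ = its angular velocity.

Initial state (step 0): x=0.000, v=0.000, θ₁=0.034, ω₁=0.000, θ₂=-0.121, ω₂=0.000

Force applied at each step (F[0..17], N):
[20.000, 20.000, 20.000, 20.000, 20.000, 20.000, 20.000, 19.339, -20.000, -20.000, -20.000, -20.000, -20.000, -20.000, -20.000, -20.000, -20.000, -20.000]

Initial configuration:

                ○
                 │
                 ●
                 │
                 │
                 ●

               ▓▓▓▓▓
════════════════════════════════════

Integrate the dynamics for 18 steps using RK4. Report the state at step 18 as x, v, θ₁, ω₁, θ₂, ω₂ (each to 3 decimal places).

apply F[0]=+20.000 → step 1: x=0.002, v=0.233, θ₁=0.031, ω₁=-0.337, θ₂=-0.122, ω₂=-0.133
apply F[1]=+20.000 → step 2: x=0.009, v=0.467, θ₁=0.020, ω₁=-0.683, θ₂=-0.126, ω₂=-0.259
apply F[2]=+20.000 → step 3: x=0.021, v=0.705, θ₁=0.003, ω₁=-1.046, θ₂=-0.133, ω₂=-0.374
apply F[3]=+20.000 → step 4: x=0.038, v=0.946, θ₁=-0.022, ω₁=-1.433, θ₂=-0.141, ω₂=-0.470
apply F[4]=+20.000 → step 5: x=0.059, v=1.191, θ₁=-0.054, ω₁=-1.851, θ₂=-0.151, ω₂=-0.543
apply F[5]=+20.000 → step 6: x=0.085, v=1.440, θ₁=-0.096, ω₁=-2.303, θ₂=-0.163, ω₂=-0.590
apply F[6]=+20.000 → step 7: x=0.116, v=1.690, θ₁=-0.147, ω₁=-2.787, θ₂=-0.175, ω₂=-0.609
apply F[7]=+19.339 → step 8: x=0.153, v=1.930, θ₁=-0.207, ω₁=-3.277, θ₂=-0.187, ω₂=-0.611
apply F[8]=-20.000 → step 9: x=0.189, v=1.721, θ₁=-0.270, ω₁=-3.008, θ₂=-0.199, ω₂=-0.585
apply F[9]=-20.000 → step 10: x=0.222, v=1.526, θ₁=-0.328, ω₁=-2.808, θ₂=-0.210, ω₂=-0.523
apply F[10]=-20.000 → step 11: x=0.250, v=1.342, θ₁=-0.383, ω₁=-2.674, θ₂=-0.220, ω₂=-0.424
apply F[11]=-20.000 → step 12: x=0.275, v=1.168, θ₁=-0.435, ω₁=-2.600, θ₂=-0.227, ω₂=-0.291
apply F[12]=-20.000 → step 13: x=0.297, v=1.002, θ₁=-0.487, ω₁=-2.579, θ₂=-0.231, ω₂=-0.126
apply F[13]=-20.000 → step 14: x=0.316, v=0.841, θ₁=-0.539, ω₁=-2.605, θ₂=-0.232, ω₂=0.067
apply F[14]=-20.000 → step 15: x=0.331, v=0.683, θ₁=-0.592, ω₁=-2.670, θ₂=-0.228, ω₂=0.285
apply F[15]=-20.000 → step 16: x=0.343, v=0.526, θ₁=-0.646, ω₁=-2.767, θ₂=-0.220, ω₂=0.522
apply F[16]=-20.000 → step 17: x=0.352, v=0.367, θ₁=-0.702, ω₁=-2.887, θ₂=-0.207, ω₂=0.770
apply F[17]=-20.000 → step 18: x=0.357, v=0.204, θ₁=-0.762, ω₁=-3.024, θ₂=-0.189, ω₂=1.024

Answer: x=0.357, v=0.204, θ₁=-0.762, ω₁=-3.024, θ₂=-0.189, ω₂=1.024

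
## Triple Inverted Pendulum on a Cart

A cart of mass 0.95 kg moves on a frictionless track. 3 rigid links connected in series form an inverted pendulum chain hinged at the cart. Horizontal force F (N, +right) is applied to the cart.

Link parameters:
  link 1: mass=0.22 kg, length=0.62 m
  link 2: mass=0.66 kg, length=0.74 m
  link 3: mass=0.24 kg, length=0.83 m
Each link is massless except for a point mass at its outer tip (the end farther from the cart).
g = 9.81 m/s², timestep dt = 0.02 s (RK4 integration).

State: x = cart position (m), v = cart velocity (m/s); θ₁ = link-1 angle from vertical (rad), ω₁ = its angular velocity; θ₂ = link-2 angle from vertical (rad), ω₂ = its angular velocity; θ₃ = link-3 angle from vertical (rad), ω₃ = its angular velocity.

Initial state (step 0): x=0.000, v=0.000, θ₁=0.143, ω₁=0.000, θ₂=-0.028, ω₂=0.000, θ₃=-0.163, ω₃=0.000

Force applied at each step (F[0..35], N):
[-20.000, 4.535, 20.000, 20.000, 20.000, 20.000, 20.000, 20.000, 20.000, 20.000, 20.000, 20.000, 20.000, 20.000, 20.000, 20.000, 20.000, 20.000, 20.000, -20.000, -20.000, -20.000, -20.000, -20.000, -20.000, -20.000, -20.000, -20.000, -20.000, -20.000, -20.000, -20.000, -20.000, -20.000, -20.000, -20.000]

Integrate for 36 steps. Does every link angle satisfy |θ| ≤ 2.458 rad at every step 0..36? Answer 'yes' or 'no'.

apply F[0]=-20.000 → step 1: x=-0.004, v=-0.440, θ₁=0.152, ω₁=0.875, θ₂=-0.029, ω₂=-0.127, θ₃=-0.163, ω₃=-0.024
apply F[1]=+4.535 → step 2: x=-0.013, v=-0.376, θ₁=0.171, ω₁=1.029, θ₂=-0.034, ω₂=-0.335, θ₃=-0.164, ω₃=-0.060
apply F[2]=+20.000 → step 3: x=-0.016, v=0.001, θ₁=0.189, ω₁=0.775, θ₂=-0.043, ω₂=-0.631, θ₃=-0.166, ω₃=-0.101
apply F[3]=+20.000 → step 4: x=-0.013, v=0.376, θ₁=0.202, ω₁=0.556, θ₂=-0.059, ω₂=-0.960, θ₃=-0.168, ω₃=-0.138
apply F[4]=+20.000 → step 5: x=-0.001, v=0.750, θ₁=0.211, ω₁=0.356, θ₂=-0.082, ω₂=-1.312, θ₃=-0.171, ω₃=-0.168
apply F[5]=+20.000 → step 6: x=0.017, v=1.127, θ₁=0.216, ω₁=0.156, θ₂=-0.112, ω₂=-1.679, θ₃=-0.175, ω₃=-0.188
apply F[6]=+20.000 → step 7: x=0.044, v=1.508, θ₁=0.217, ω₁=-0.063, θ₂=-0.149, ω₂=-2.047, θ₃=-0.179, ω₃=-0.199
apply F[7]=+20.000 → step 8: x=0.078, v=1.894, θ₁=0.213, ω₁=-0.321, θ₂=-0.194, ω₂=-2.406, θ₃=-0.183, ω₃=-0.201
apply F[8]=+20.000 → step 9: x=0.120, v=2.286, θ₁=0.204, ω₁=-0.637, θ₂=-0.245, ω₂=-2.739, θ₃=-0.187, ω₃=-0.197
apply F[9]=+20.000 → step 10: x=0.169, v=2.685, θ₁=0.187, ω₁=-1.030, θ₂=-0.303, ω₂=-3.035, θ₃=-0.191, ω₃=-0.189
apply F[10]=+20.000 → step 11: x=0.227, v=3.092, θ₁=0.162, ω₁=-1.514, θ₂=-0.366, ω₂=-3.275, θ₃=-0.194, ω₃=-0.181
apply F[11]=+20.000 → step 12: x=0.293, v=3.505, θ₁=0.126, ω₁=-2.103, θ₂=-0.434, ω₂=-3.442, θ₃=-0.198, ω₃=-0.179
apply F[12]=+20.000 → step 13: x=0.367, v=3.923, θ₁=0.077, ω₁=-2.810, θ₂=-0.503, ω₂=-3.511, θ₃=-0.201, ω₃=-0.187
apply F[13]=+20.000 → step 14: x=0.450, v=4.345, θ₁=0.013, ω₁=-3.648, θ₂=-0.573, ω₂=-3.447, θ₃=-0.205, ω₃=-0.213
apply F[14]=+20.000 → step 15: x=0.541, v=4.764, θ₁=-0.070, ω₁=-4.629, θ₂=-0.640, ω₂=-3.204, θ₃=-0.210, ω₃=-0.266
apply F[15]=+20.000 → step 16: x=0.640, v=5.166, θ₁=-0.173, ω₁=-5.772, θ₂=-0.700, ω₂=-2.716, θ₃=-0.216, ω₃=-0.364
apply F[16]=+20.000 → step 17: x=0.747, v=5.520, θ₁=-0.302, ω₁=-7.085, θ₂=-0.746, ω₂=-1.909, θ₃=-0.225, ω₃=-0.541
apply F[17]=+20.000 → step 18: x=0.860, v=5.756, θ₁=-0.457, ω₁=-8.500, θ₂=-0.774, ω₂=-0.761, θ₃=-0.239, ω₃=-0.863
apply F[18]=+20.000 → step 19: x=0.976, v=5.759, θ₁=-0.640, ω₁=-9.621, θ₂=-0.777, ω₂=0.417, θ₃=-0.261, ω₃=-1.399
apply F[19]=-20.000 → step 20: x=1.084, v=5.011, θ₁=-0.827, ω₁=-9.051, θ₂=-0.765, ω₂=0.629, θ₃=-0.293, ω₃=-1.721
apply F[20]=-20.000 → step 21: x=1.177, v=4.342, θ₁=-1.001, ω₁=-8.389, θ₂=-0.754, ω₂=0.419, θ₃=-0.329, ω₃=-1.910
apply F[21]=-20.000 → step 22: x=1.258, v=3.760, θ₁=-1.164, ω₁=-7.914, θ₂=-0.749, ω₂=0.113, θ₃=-0.368, ω₃=-2.006
apply F[22]=-20.000 → step 23: x=1.328, v=3.227, θ₁=-1.319, ω₁=-7.655, θ₂=-0.750, ω₂=-0.187, θ₃=-0.409, ω₃=-2.059
apply F[23]=-20.000 → step 24: x=1.387, v=2.717, θ₁=-1.471, ω₁=-7.565, θ₂=-0.756, ω₂=-0.486, θ₃=-0.451, ω₃=-2.093
apply F[24]=-20.000 → step 25: x=1.436, v=2.212, θ₁=-1.623, ω₁=-7.606, θ₂=-0.769, ω₂=-0.817, θ₃=-0.493, ω₃=-2.119
apply F[25]=-20.000 → step 26: x=1.476, v=1.704, θ₁=-1.776, ω₁=-7.755, θ₂=-0.789, ω₂=-1.211, θ₃=-0.535, ω₃=-2.141
apply F[26]=-20.000 → step 27: x=1.505, v=1.187, θ₁=-1.934, ω₁=-7.995, θ₂=-0.818, ω₂=-1.705, θ₃=-0.578, ω₃=-2.162
apply F[27]=-20.000 → step 28: x=1.523, v=0.658, θ₁=-2.097, ω₁=-8.316, θ₂=-0.858, ω₂=-2.336, θ₃=-0.622, ω₃=-2.183
apply F[28]=-20.000 → step 29: x=1.531, v=0.118, θ₁=-2.267, ω₁=-8.700, θ₂=-0.913, ω₂=-3.144, θ₃=-0.666, ω₃=-2.206
apply F[29]=-20.000 → step 30: x=1.528, v=-0.430, θ₁=-2.445, ω₁=-9.111, θ₂=-0.986, ω₂=-4.167, θ₃=-0.710, ω₃=-2.234
apply F[30]=-20.000 → step 31: x=1.514, v=-0.975, θ₁=-2.631, ω₁=-9.471, θ₂=-1.081, ω₂=-5.421, θ₃=-0.755, ω₃=-2.274
apply F[31]=-20.000 → step 32: x=1.489, v=-1.498, θ₁=-2.822, ω₁=-9.645, θ₂=-1.204, ω₂=-6.876, θ₃=-0.801, ω₃=-2.338
apply F[32]=-20.000 → step 33: x=1.454, v=-1.980, θ₁=-3.014, ω₁=-9.439, θ₂=-1.357, ω₂=-8.417, θ₃=-0.849, ω₃=-2.452
apply F[33]=-20.000 → step 34: x=1.410, v=-2.410, θ₁=-3.196, ω₁=-8.669, θ₂=-1.540, ω₂=-9.863, θ₃=-0.900, ω₃=-2.652
apply F[34]=-20.000 → step 35: x=1.358, v=-2.801, θ₁=-3.356, ω₁=-7.254, θ₂=-1.750, ω₂=-11.061, θ₃=-0.956, ω₃=-2.980
apply F[35]=-20.000 → step 36: x=1.298, v=-3.171, θ₁=-3.482, ω₁=-5.236, θ₂=-1.981, ω₂=-12.012, θ₃=-1.020, ω₃=-3.459
Max |angle| over trajectory = 3.482 rad; bound = 2.458 → exceeded.

Answer: no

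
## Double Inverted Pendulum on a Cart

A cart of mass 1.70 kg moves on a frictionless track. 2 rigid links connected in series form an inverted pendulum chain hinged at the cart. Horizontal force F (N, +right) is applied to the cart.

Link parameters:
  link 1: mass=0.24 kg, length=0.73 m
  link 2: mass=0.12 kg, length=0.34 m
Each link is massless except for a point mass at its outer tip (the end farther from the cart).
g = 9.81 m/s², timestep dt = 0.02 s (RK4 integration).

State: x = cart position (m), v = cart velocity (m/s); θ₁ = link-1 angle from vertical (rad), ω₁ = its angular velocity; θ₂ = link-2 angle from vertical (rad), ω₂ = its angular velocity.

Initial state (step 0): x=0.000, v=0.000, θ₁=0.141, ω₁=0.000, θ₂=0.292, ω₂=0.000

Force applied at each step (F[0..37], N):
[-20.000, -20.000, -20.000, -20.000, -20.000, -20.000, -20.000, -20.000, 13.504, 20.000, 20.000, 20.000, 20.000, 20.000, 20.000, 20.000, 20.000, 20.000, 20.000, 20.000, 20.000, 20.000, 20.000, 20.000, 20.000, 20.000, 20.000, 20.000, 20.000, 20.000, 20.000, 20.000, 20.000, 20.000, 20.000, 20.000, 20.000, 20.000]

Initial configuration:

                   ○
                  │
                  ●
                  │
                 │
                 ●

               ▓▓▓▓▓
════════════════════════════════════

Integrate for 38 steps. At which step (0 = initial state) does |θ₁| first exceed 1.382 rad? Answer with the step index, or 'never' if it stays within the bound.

Answer: 27

Derivation:
apply F[0]=-20.000 → step 1: x=-0.002, v=-0.240, θ₁=0.144, ω₁=0.348, θ₂=0.293, ω₂=0.104
apply F[1]=-20.000 → step 2: x=-0.010, v=-0.480, θ₁=0.155, ω₁=0.698, θ₂=0.296, ω₂=0.202
apply F[2]=-20.000 → step 3: x=-0.022, v=-0.720, θ₁=0.172, ω₁=1.053, θ₂=0.301, ω₂=0.286
apply F[3]=-20.000 → step 4: x=-0.038, v=-0.960, θ₁=0.197, ω₁=1.415, θ₂=0.307, ω₂=0.353
apply F[4]=-20.000 → step 5: x=-0.060, v=-1.200, θ₁=0.229, ω₁=1.786, θ₂=0.315, ω₂=0.397
apply F[5]=-20.000 → step 6: x=-0.086, v=-1.439, θ₁=0.269, ω₁=2.166, θ₂=0.323, ω₂=0.421
apply F[6]=-20.000 → step 7: x=-0.118, v=-1.677, θ₁=0.316, ω₁=2.554, θ₂=0.332, ω₂=0.427
apply F[7]=-20.000 → step 8: x=-0.153, v=-1.912, θ₁=0.371, ω₁=2.947, θ₂=0.340, ω₂=0.428
apply F[8]=+13.504 → step 9: x=-0.190, v=-1.762, θ₁=0.429, ω₁=2.868, θ₂=0.349, ω₂=0.400
apply F[9]=+20.000 → step 10: x=-0.223, v=-1.542, θ₁=0.485, ω₁=2.727, θ₂=0.356, ω₂=0.327
apply F[10]=+20.000 → step 11: x=-0.252, v=-1.324, θ₁=0.538, ω₁=2.616, θ₂=0.361, ω₂=0.212
apply F[11]=+20.000 → step 12: x=-0.276, v=-1.110, θ₁=0.590, ω₁=2.535, θ₂=0.364, ω₂=0.053
apply F[12]=+20.000 → step 13: x=-0.296, v=-0.897, θ₁=0.640, ω₁=2.483, θ₂=0.363, ω₂=-0.150
apply F[13]=+20.000 → step 14: x=-0.312, v=-0.686, θ₁=0.689, ω₁=2.458, θ₂=0.358, ω₂=-0.397
apply F[14]=+20.000 → step 15: x=-0.324, v=-0.476, θ₁=0.738, ω₁=2.458, θ₂=0.347, ω₂=-0.686
apply F[15]=+20.000 → step 16: x=-0.331, v=-0.268, θ₁=0.788, ω₁=2.482, θ₂=0.330, ω₂=-1.013
apply F[16]=+20.000 → step 17: x=-0.334, v=-0.059, θ₁=0.838, ω₁=2.528, θ₂=0.306, ω₂=-1.374
apply F[17]=+20.000 → step 18: x=-0.334, v=0.150, θ₁=0.889, ω₁=2.593, θ₂=0.275, ω₂=-1.761
apply F[18]=+20.000 → step 19: x=-0.328, v=0.361, θ₁=0.942, ω₁=2.672, θ₂=0.236, ω₂=-2.166
apply F[19]=+20.000 → step 20: x=-0.319, v=0.572, θ₁=0.996, ω₁=2.764, θ₂=0.188, ω₂=-2.578
apply F[20]=+20.000 → step 21: x=-0.306, v=0.785, θ₁=1.052, ω₁=2.865, θ₂=0.133, ω₂=-2.986
apply F[21]=+20.000 → step 22: x=-0.288, v=1.000, θ₁=1.111, ω₁=2.971, θ₂=0.069, ω₂=-3.381
apply F[22]=+20.000 → step 23: x=-0.266, v=1.217, θ₁=1.171, ω₁=3.082, θ₂=-0.002, ω₂=-3.754
apply F[23]=+20.000 → step 24: x=-0.239, v=1.436, θ₁=1.234, ω₁=3.197, θ₂=-0.081, ω₂=-4.099
apply F[24]=+20.000 → step 25: x=-0.208, v=1.657, θ₁=1.299, ω₁=3.316, θ₂=-0.166, ω₂=-4.413
apply F[25]=+20.000 → step 26: x=-0.173, v=1.879, θ₁=1.367, ω₁=3.442, θ₂=-0.257, ω₂=-4.690
apply F[26]=+20.000 → step 27: x=-0.133, v=2.103, θ₁=1.437, ω₁=3.579, θ₂=-0.354, ω₂=-4.928
apply F[27]=+20.000 → step 28: x=-0.089, v=2.329, θ₁=1.510, ω₁=3.733, θ₂=-0.454, ω₂=-5.119
apply F[28]=+20.000 → step 29: x=-0.040, v=2.557, θ₁=1.586, ω₁=3.911, θ₂=-0.558, ω₂=-5.253
apply F[29]=+20.000 → step 30: x=0.014, v=2.789, θ₁=1.666, ω₁=4.122, θ₂=-0.664, ω₂=-5.318
apply F[30]=+20.000 → step 31: x=0.072, v=3.025, θ₁=1.751, ω₁=4.377, θ₂=-0.770, ω₂=-5.301
apply F[31]=+20.000 → step 32: x=0.135, v=3.270, θ₁=1.842, ω₁=4.684, θ₂=-0.875, ω₂=-5.204
apply F[32]=+20.000 → step 33: x=0.203, v=3.526, θ₁=1.939, ω₁=5.044, θ₂=-0.978, ω₂=-5.065
apply F[33]=+20.000 → step 34: x=0.276, v=3.795, θ₁=2.044, ω₁=5.444, θ₂=-1.078, ω₂=-4.976
apply F[34]=+20.000 → step 35: x=0.355, v=4.078, θ₁=2.157, ω₁=5.862, θ₂=-1.178, ω₂=-5.082
apply F[35]=+20.000 → step 36: x=0.439, v=4.372, θ₁=2.278, ω₁=6.277, θ₂=-1.284, ω₂=-5.546
apply F[36]=+20.000 → step 37: x=0.530, v=4.670, θ₁=2.408, ω₁=6.687, θ₂=-1.403, ω₂=-6.487
apply F[37]=+20.000 → step 38: x=0.626, v=4.966, θ₁=2.546, ω₁=7.131, θ₂=-1.547, ω₂=-7.970
|θ₁| = 1.437 > 1.382 first at step 27.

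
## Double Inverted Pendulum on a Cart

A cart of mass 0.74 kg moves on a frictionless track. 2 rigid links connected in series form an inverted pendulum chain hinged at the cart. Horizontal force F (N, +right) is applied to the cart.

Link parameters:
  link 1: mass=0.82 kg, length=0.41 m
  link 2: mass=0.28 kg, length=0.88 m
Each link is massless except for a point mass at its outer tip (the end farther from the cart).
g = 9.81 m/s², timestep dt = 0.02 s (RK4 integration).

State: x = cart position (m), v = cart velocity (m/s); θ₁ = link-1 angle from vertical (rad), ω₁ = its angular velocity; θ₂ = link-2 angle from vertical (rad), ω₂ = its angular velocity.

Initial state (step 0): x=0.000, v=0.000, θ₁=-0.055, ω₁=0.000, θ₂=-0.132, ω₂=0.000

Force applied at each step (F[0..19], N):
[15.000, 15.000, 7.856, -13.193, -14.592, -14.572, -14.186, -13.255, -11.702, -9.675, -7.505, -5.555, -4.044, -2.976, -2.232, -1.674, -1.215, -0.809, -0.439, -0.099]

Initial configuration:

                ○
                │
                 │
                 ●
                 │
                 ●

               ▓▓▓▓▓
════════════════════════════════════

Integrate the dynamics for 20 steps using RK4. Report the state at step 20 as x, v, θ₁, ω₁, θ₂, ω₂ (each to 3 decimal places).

Answer: x=-0.173, v=-1.121, θ₁=-0.043, ω₁=0.820, θ₂=-0.053, ω₂=0.387

Derivation:
apply F[0]=+15.000 → step 1: x=0.004, v=0.420, θ₁=-0.065, ω₁=-1.040, θ₂=-0.132, ω₂=-0.019
apply F[1]=+15.000 → step 2: x=0.017, v=0.842, θ₁=-0.097, ω₁=-2.097, θ₂=-0.133, ω₂=-0.030
apply F[2]=+7.856 → step 3: x=0.036, v=1.075, θ₁=-0.145, ω₁=-2.718, θ₂=-0.133, ω₂=-0.033
apply F[3]=-13.193 → step 4: x=0.054, v=0.768, θ₁=-0.193, ω₁=-2.068, θ₂=-0.134, ω₂=-0.022
apply F[4]=-14.592 → step 5: x=0.066, v=0.447, θ₁=-0.227, ω₁=-1.416, θ₂=-0.134, ω₂=0.005
apply F[5]=-14.572 → step 6: x=0.072, v=0.142, θ₁=-0.250, ω₁=-0.828, θ₂=-0.134, ω₂=0.046
apply F[6]=-14.186 → step 7: x=0.072, v=-0.144, θ₁=-0.261, ω₁=-0.301, θ₂=-0.132, ω₂=0.094
apply F[7]=-13.255 → step 8: x=0.067, v=-0.404, θ₁=-0.262, ω₁=0.160, θ₂=-0.130, ω₂=0.145
apply F[8]=-11.702 → step 9: x=0.057, v=-0.627, θ₁=-0.255, ω₁=0.537, θ₂=-0.126, ω₂=0.194
apply F[9]=-9.675 → step 10: x=0.042, v=-0.805, θ₁=-0.242, ω₁=0.815, θ₂=-0.122, ω₂=0.237
apply F[10]=-7.505 → step 11: x=0.025, v=-0.935, θ₁=-0.224, ω₁=0.993, θ₂=-0.117, ω₂=0.274
apply F[11]=-5.555 → step 12: x=0.005, v=-1.022, θ₁=-0.203, ω₁=1.082, θ₂=-0.111, ω₂=0.304
apply F[12]=-4.044 → step 13: x=-0.016, v=-1.077, θ₁=-0.181, ω₁=1.109, θ₂=-0.105, ω₂=0.329
apply F[13]=-2.976 → step 14: x=-0.038, v=-1.110, θ₁=-0.159, ω₁=1.096, θ₂=-0.098, ω₂=0.349
apply F[14]=-2.232 → step 15: x=-0.060, v=-1.129, θ₁=-0.138, ω₁=1.064, θ₂=-0.091, ω₂=0.364
apply F[15]=-1.674 → step 16: x=-0.083, v=-1.139, θ₁=-0.117, ω₁=1.022, θ₂=-0.084, ω₂=0.375
apply F[16]=-1.215 → step 17: x=-0.105, v=-1.142, θ₁=-0.097, ω₁=0.974, θ₂=-0.076, ω₂=0.383
apply F[17]=-0.809 → step 18: x=-0.128, v=-1.140, θ₁=-0.078, ω₁=0.924, θ₂=-0.068, ω₂=0.387
apply F[18]=-0.439 → step 19: x=-0.151, v=-1.132, θ₁=-0.060, ω₁=0.873, θ₂=-0.061, ω₂=0.389
apply F[19]=-0.099 → step 20: x=-0.173, v=-1.121, θ₁=-0.043, ω₁=0.820, θ₂=-0.053, ω₂=0.387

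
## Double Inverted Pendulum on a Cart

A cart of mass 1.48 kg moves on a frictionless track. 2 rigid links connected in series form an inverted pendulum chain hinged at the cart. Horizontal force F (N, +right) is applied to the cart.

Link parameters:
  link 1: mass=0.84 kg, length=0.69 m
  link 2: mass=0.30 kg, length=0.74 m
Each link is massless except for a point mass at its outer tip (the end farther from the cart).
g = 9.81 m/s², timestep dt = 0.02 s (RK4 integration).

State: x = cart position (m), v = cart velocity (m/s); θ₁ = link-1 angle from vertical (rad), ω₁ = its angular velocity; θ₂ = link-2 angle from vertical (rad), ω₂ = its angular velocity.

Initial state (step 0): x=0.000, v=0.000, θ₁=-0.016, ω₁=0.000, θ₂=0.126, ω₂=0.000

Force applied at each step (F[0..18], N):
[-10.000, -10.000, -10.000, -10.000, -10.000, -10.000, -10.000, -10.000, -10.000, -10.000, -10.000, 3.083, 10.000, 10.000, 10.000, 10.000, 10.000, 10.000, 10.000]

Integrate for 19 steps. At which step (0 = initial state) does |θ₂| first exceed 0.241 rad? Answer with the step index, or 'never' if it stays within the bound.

Answer: never

Derivation:
apply F[0]=-10.000 → step 1: x=-0.001, v=-0.133, θ₁=-0.014, ω₁=0.174, θ₂=0.127, ω₂=0.051
apply F[1]=-10.000 → step 2: x=-0.005, v=-0.266, θ₁=-0.009, ω₁=0.350, θ₂=0.128, ω₂=0.101
apply F[2]=-10.000 → step 3: x=-0.012, v=-0.401, θ₁=-0.000, ω₁=0.530, θ₂=0.131, ω₂=0.148
apply F[3]=-10.000 → step 4: x=-0.021, v=-0.536, θ₁=0.012, ω₁=0.716, θ₂=0.134, ω₂=0.192
apply F[4]=-10.000 → step 5: x=-0.033, v=-0.674, θ₁=0.028, ω₁=0.911, θ₂=0.138, ω₂=0.230
apply F[5]=-10.000 → step 6: x=-0.048, v=-0.815, θ₁=0.049, ω₁=1.116, θ₂=0.143, ω₂=0.263
apply F[6]=-10.000 → step 7: x=-0.066, v=-0.958, θ₁=0.073, ω₁=1.333, θ₂=0.149, ω₂=0.289
apply F[7]=-10.000 → step 8: x=-0.087, v=-1.103, θ₁=0.102, ω₁=1.562, θ₂=0.155, ω₂=0.307
apply F[8]=-10.000 → step 9: x=-0.110, v=-1.251, θ₁=0.136, ω₁=1.805, θ₂=0.161, ω₂=0.317
apply F[9]=-10.000 → step 10: x=-0.137, v=-1.400, θ₁=0.174, ω₁=2.062, θ₂=0.167, ω₂=0.320
apply F[10]=-10.000 → step 11: x=-0.166, v=-1.549, θ₁=0.218, ω₁=2.331, θ₂=0.174, ω₂=0.315
apply F[11]=+3.083 → step 12: x=-0.197, v=-1.529, θ₁=0.265, ω₁=2.375, θ₂=0.180, ω₂=0.301
apply F[12]=+10.000 → step 13: x=-0.227, v=-1.425, θ₁=0.312, ω₁=2.319, θ₂=0.186, ω₂=0.274
apply F[13]=+10.000 → step 14: x=-0.254, v=-1.326, θ₁=0.358, ω₁=2.288, θ₂=0.191, ω₂=0.235
apply F[14]=+10.000 → step 15: x=-0.280, v=-1.232, θ₁=0.404, ω₁=2.281, θ₂=0.195, ω₂=0.186
apply F[15]=+10.000 → step 16: x=-0.303, v=-1.142, θ₁=0.450, ω₁=2.296, θ₂=0.198, ω₂=0.127
apply F[16]=+10.000 → step 17: x=-0.325, v=-1.055, θ₁=0.496, ω₁=2.331, θ₂=0.200, ω₂=0.059
apply F[17]=+10.000 → step 18: x=-0.346, v=-0.970, θ₁=0.543, ω₁=2.386, θ₂=0.200, ω₂=-0.016
apply F[18]=+10.000 → step 19: x=-0.364, v=-0.886, θ₁=0.591, ω₁=2.458, θ₂=0.199, ω₂=-0.098
max |θ₂| = 0.200 ≤ 0.241 over all 20 states.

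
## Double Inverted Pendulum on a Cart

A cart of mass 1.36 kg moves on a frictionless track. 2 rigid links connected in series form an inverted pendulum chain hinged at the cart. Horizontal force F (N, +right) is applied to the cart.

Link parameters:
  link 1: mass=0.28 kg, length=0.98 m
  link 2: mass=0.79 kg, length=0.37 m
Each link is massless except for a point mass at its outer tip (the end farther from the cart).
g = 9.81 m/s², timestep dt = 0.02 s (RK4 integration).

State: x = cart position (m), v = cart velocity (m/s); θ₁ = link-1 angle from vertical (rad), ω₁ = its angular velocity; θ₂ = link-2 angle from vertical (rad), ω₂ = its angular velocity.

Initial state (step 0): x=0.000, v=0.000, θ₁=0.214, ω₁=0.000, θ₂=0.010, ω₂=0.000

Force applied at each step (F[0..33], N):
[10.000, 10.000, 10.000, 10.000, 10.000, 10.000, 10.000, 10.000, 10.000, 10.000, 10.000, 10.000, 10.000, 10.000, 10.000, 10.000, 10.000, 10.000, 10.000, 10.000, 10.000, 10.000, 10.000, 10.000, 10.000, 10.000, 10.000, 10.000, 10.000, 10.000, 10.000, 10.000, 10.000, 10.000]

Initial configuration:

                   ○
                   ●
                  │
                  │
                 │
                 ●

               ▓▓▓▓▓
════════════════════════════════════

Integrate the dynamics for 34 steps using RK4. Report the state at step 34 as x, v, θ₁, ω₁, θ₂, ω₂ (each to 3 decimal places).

Answer: x=1.438, v=3.537, θ₁=-1.429, ω₁=-5.730, θ₂=-3.423, ω₂=3.355

Derivation:
apply F[0]=+10.000 → step 1: x=0.001, v=0.115, θ₁=0.214, ω₁=0.039, θ₂=0.006, ω₂=-0.407
apply F[1]=+10.000 → step 2: x=0.005, v=0.230, θ₁=0.216, ω₁=0.080, θ₂=-0.006, ω₂=-0.824
apply F[2]=+10.000 → step 3: x=0.010, v=0.346, θ₁=0.218, ω₁=0.124, θ₂=-0.027, ω₂=-1.260
apply F[3]=+10.000 → step 4: x=0.018, v=0.464, θ₁=0.221, ω₁=0.171, θ₂=-0.057, ω₂=-1.718
apply F[4]=+10.000 → step 5: x=0.029, v=0.583, θ₁=0.224, ω₁=0.217, θ₂=-0.096, ω₂=-2.198
apply F[5]=+10.000 → step 6: x=0.042, v=0.705, θ₁=0.229, ω₁=0.259, θ₂=-0.145, ω₂=-2.691
apply F[6]=+10.000 → step 7: x=0.057, v=0.830, θ₁=0.235, ω₁=0.288, θ₂=-0.204, ω₂=-3.186
apply F[7]=+10.000 → step 8: x=0.075, v=0.959, θ₁=0.241, ω₁=0.297, θ₂=-0.272, ω₂=-3.666
apply F[8]=+10.000 → step 9: x=0.096, v=1.090, θ₁=0.246, ω₁=0.279, θ₂=-0.350, ω₂=-4.123
apply F[9]=+10.000 → step 10: x=0.119, v=1.223, θ₁=0.252, ω₁=0.229, θ₂=-0.437, ω₂=-4.551
apply F[10]=+10.000 → step 11: x=0.144, v=1.359, θ₁=0.255, ω₁=0.144, θ₂=-0.532, ω₂=-4.954
apply F[11]=+10.000 → step 12: x=0.173, v=1.496, θ₁=0.257, ω₁=0.021, θ₂=-0.635, ω₂=-5.337
apply F[12]=+10.000 → step 13: x=0.204, v=1.634, θ₁=0.256, ω₁=-0.142, θ₂=-0.745, ω₂=-5.711
apply F[13]=+10.000 → step 14: x=0.238, v=1.773, θ₁=0.251, ω₁=-0.347, θ₂=-0.863, ω₂=-6.085
apply F[14]=+10.000 → step 15: x=0.275, v=1.912, θ₁=0.242, ω₁=-0.597, θ₂=-0.989, ω₂=-6.468
apply F[15]=+10.000 → step 16: x=0.315, v=2.052, θ₁=0.227, ω₁=-0.896, θ₂=-1.122, ω₂=-6.868
apply F[16]=+10.000 → step 17: x=0.357, v=2.192, θ₁=0.206, ω₁=-1.249, θ₂=-1.264, ω₂=-7.291
apply F[17]=+10.000 → step 18: x=0.403, v=2.333, θ₁=0.177, ω₁=-1.661, θ₂=-1.414, ω₂=-7.739
apply F[18]=+10.000 → step 19: x=0.451, v=2.474, θ₁=0.139, ω₁=-2.136, θ₂=-1.573, ω₂=-8.209
apply F[19]=+10.000 → step 20: x=0.502, v=2.617, θ₁=0.091, ω₁=-2.674, θ₂=-1.742, ω₂=-8.691
apply F[20]=+10.000 → step 21: x=0.555, v=2.761, θ₁=0.031, ω₁=-3.272, θ₂=-1.921, ω₂=-9.162
apply F[21]=+10.000 → step 22: x=0.612, v=2.909, θ₁=-0.040, ω₁=-3.915, θ₂=-2.109, ω₂=-9.577
apply F[22]=+10.000 → step 23: x=0.672, v=3.058, θ₁=-0.125, ω₁=-4.575, θ₂=-2.303, ω₂=-9.870
apply F[23]=+10.000 → step 24: x=0.734, v=3.206, θ₁=-0.223, ω₁=-5.206, θ₂=-2.502, ω₂=-9.949
apply F[24]=+10.000 → step 25: x=0.800, v=3.346, θ₁=-0.333, ω₁=-5.749, θ₂=-2.699, ω₂=-9.717
apply F[25]=+10.000 → step 26: x=0.868, v=3.466, θ₁=-0.452, ω₁=-6.146, θ₂=-2.888, ω₂=-9.102
apply F[26]=+10.000 → step 27: x=0.938, v=3.553, θ₁=-0.578, ω₁=-6.367, θ₂=-3.061, ω₂=-8.101
apply F[27]=+10.000 → step 28: x=1.010, v=3.599, θ₁=-0.706, ω₁=-6.417, θ₂=-3.210, ω₂=-6.777
apply F[28]=+10.000 → step 29: x=1.082, v=3.608, θ₁=-0.834, ω₁=-6.337, θ₂=-3.330, ω₂=-5.225
apply F[29]=+10.000 → step 30: x=1.154, v=3.592, θ₁=-0.959, ω₁=-6.178, θ₂=-3.418, ω₂=-3.538
apply F[30]=+10.000 → step 31: x=1.226, v=3.566, θ₁=-1.080, ω₁=-5.994, θ₂=-3.471, ω₂=-1.791
apply F[31]=+10.000 → step 32: x=1.297, v=3.544, θ₁=-1.199, ω₁=-5.830, θ₂=-3.490, ω₂=-0.044
apply F[32]=+10.000 → step 33: x=1.367, v=3.534, θ₁=-1.314, ω₁=-5.730, θ₂=-3.473, ω₂=1.670
apply F[33]=+10.000 → step 34: x=1.438, v=3.537, θ₁=-1.429, ω₁=-5.730, θ₂=-3.423, ω₂=3.355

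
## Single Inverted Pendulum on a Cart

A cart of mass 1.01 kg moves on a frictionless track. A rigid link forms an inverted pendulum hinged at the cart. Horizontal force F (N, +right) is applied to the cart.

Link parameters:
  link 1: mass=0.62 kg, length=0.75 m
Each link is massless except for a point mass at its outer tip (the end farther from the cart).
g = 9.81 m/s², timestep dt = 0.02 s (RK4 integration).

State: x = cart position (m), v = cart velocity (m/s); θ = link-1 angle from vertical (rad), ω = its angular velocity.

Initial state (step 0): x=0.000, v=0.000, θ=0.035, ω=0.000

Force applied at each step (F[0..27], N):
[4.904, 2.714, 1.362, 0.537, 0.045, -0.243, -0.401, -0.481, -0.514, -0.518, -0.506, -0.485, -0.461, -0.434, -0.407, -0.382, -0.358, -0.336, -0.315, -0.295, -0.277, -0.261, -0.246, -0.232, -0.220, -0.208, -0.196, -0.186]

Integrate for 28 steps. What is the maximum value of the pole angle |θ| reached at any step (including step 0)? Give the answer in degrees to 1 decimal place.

Answer: 2.0°

Derivation:
apply F[0]=+4.904 → step 1: x=0.001, v=0.093, θ=0.034, ω=-0.115
apply F[1]=+2.714 → step 2: x=0.003, v=0.143, θ=0.031, ω=-0.173
apply F[2]=+1.362 → step 3: x=0.006, v=0.166, θ=0.027, ω=-0.196
apply F[3]=+0.537 → step 4: x=0.010, v=0.174, θ=0.023, ω=-0.200
apply F[4]=+0.045 → step 5: x=0.013, v=0.172, θ=0.019, ω=-0.192
apply F[5]=-0.243 → step 6: x=0.017, v=0.165, θ=0.016, ω=-0.178
apply F[6]=-0.401 → step 7: x=0.020, v=0.156, θ=0.012, ω=-0.162
apply F[7]=-0.481 → step 8: x=0.023, v=0.145, θ=0.009, ω=-0.144
apply F[8]=-0.514 → step 9: x=0.026, v=0.134, θ=0.007, ω=-0.127
apply F[9]=-0.518 → step 10: x=0.028, v=0.123, θ=0.004, ω=-0.111
apply F[10]=-0.506 → step 11: x=0.030, v=0.112, θ=0.002, ω=-0.097
apply F[11]=-0.485 → step 12: x=0.033, v=0.103, θ=0.000, ω=-0.084
apply F[12]=-0.461 → step 13: x=0.035, v=0.093, θ=-0.001, ω=-0.072
apply F[13]=-0.434 → step 14: x=0.036, v=0.085, θ=-0.003, ω=-0.061
apply F[14]=-0.407 → step 15: x=0.038, v=0.077, θ=-0.004, ω=-0.051
apply F[15]=-0.382 → step 16: x=0.039, v=0.070, θ=-0.005, ω=-0.043
apply F[16]=-0.358 → step 17: x=0.041, v=0.064, θ=-0.005, ω=-0.036
apply F[17]=-0.336 → step 18: x=0.042, v=0.058, θ=-0.006, ω=-0.029
apply F[18]=-0.315 → step 19: x=0.043, v=0.052, θ=-0.007, ω=-0.024
apply F[19]=-0.295 → step 20: x=0.044, v=0.047, θ=-0.007, ω=-0.019
apply F[20]=-0.277 → step 21: x=0.045, v=0.043, θ=-0.007, ω=-0.015
apply F[21]=-0.261 → step 22: x=0.046, v=0.039, θ=-0.008, ω=-0.011
apply F[22]=-0.246 → step 23: x=0.047, v=0.035, θ=-0.008, ω=-0.008
apply F[23]=-0.232 → step 24: x=0.047, v=0.031, θ=-0.008, ω=-0.005
apply F[24]=-0.220 → step 25: x=0.048, v=0.028, θ=-0.008, ω=-0.002
apply F[25]=-0.208 → step 26: x=0.048, v=0.024, θ=-0.008, ω=-0.000
apply F[26]=-0.196 → step 27: x=0.049, v=0.022, θ=-0.008, ω=0.001
apply F[27]=-0.186 → step 28: x=0.049, v=0.019, θ=-0.008, ω=0.003
Max |angle| over trajectory = 0.035 rad = 2.0°.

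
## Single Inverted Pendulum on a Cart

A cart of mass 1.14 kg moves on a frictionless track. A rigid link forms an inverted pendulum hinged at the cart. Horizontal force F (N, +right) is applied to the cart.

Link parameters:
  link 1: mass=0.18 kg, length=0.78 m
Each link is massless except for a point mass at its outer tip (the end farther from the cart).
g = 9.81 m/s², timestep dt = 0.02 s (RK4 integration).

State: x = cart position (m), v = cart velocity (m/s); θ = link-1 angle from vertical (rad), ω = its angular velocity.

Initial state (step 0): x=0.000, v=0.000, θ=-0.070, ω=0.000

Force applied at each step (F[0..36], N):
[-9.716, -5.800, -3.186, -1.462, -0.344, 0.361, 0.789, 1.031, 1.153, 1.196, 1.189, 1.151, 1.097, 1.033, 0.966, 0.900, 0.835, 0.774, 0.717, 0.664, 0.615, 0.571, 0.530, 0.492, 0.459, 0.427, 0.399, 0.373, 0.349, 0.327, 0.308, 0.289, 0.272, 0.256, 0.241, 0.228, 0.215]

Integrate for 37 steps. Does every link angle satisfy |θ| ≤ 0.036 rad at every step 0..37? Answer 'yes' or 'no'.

Answer: no

Derivation:
apply F[0]=-9.716 → step 1: x=-0.002, v=-0.168, θ=-0.068, ω=0.198
apply F[1]=-5.800 → step 2: x=-0.006, v=-0.268, θ=-0.063, ω=0.309
apply F[2]=-3.186 → step 3: x=-0.012, v=-0.322, θ=-0.056, ω=0.363
apply F[3]=-1.462 → step 4: x=-0.019, v=-0.346, θ=-0.049, ω=0.380
apply F[4]=-0.344 → step 5: x=-0.026, v=-0.351, θ=-0.041, ω=0.375
apply F[5]=+0.361 → step 6: x=-0.033, v=-0.343, θ=-0.034, ω=0.356
apply F[6]=+0.789 → step 7: x=-0.039, v=-0.328, θ=-0.027, ω=0.329
apply F[7]=+1.031 → step 8: x=-0.046, v=-0.310, θ=-0.021, ω=0.299
apply F[8]=+1.153 → step 9: x=-0.052, v=-0.289, θ=-0.015, ω=0.268
apply F[9]=+1.196 → step 10: x=-0.057, v=-0.267, θ=-0.010, ω=0.238
apply F[10]=+1.189 → step 11: x=-0.062, v=-0.246, θ=-0.006, ω=0.208
apply F[11]=+1.151 → step 12: x=-0.067, v=-0.226, θ=-0.002, ω=0.182
apply F[12]=+1.097 → step 13: x=-0.071, v=-0.207, θ=0.002, ω=0.157
apply F[13]=+1.033 → step 14: x=-0.075, v=-0.189, θ=0.005, ω=0.135
apply F[14]=+0.966 → step 15: x=-0.079, v=-0.172, θ=0.007, ω=0.115
apply F[15]=+0.900 → step 16: x=-0.082, v=-0.156, θ=0.009, ω=0.097
apply F[16]=+0.835 → step 17: x=-0.085, v=-0.142, θ=0.011, ω=0.081
apply F[17]=+0.774 → step 18: x=-0.088, v=-0.129, θ=0.012, ω=0.067
apply F[18]=+0.717 → step 19: x=-0.090, v=-0.117, θ=0.014, ω=0.054
apply F[19]=+0.664 → step 20: x=-0.093, v=-0.105, θ=0.015, ω=0.044
apply F[20]=+0.615 → step 21: x=-0.095, v=-0.095, θ=0.015, ω=0.034
apply F[21]=+0.571 → step 22: x=-0.096, v=-0.086, θ=0.016, ω=0.026
apply F[22]=+0.530 → step 23: x=-0.098, v=-0.077, θ=0.016, ω=0.019
apply F[23]=+0.492 → step 24: x=-0.099, v=-0.069, θ=0.017, ω=0.012
apply F[24]=+0.459 → step 25: x=-0.101, v=-0.061, θ=0.017, ω=0.007
apply F[25]=+0.427 → step 26: x=-0.102, v=-0.054, θ=0.017, ω=0.002
apply F[26]=+0.399 → step 27: x=-0.103, v=-0.048, θ=0.017, ω=-0.002
apply F[27]=+0.373 → step 28: x=-0.104, v=-0.042, θ=0.017, ω=-0.005
apply F[28]=+0.349 → step 29: x=-0.105, v=-0.036, θ=0.017, ω=-0.008
apply F[29]=+0.327 → step 30: x=-0.105, v=-0.031, θ=0.017, ω=-0.011
apply F[30]=+0.308 → step 31: x=-0.106, v=-0.026, θ=0.016, ω=-0.013
apply F[31]=+0.289 → step 32: x=-0.106, v=-0.021, θ=0.016, ω=-0.014
apply F[32]=+0.272 → step 33: x=-0.107, v=-0.017, θ=0.016, ω=-0.016
apply F[33]=+0.256 → step 34: x=-0.107, v=-0.013, θ=0.015, ω=-0.017
apply F[34]=+0.241 → step 35: x=-0.107, v=-0.009, θ=0.015, ω=-0.018
apply F[35]=+0.228 → step 36: x=-0.107, v=-0.006, θ=0.015, ω=-0.019
apply F[36]=+0.215 → step 37: x=-0.107, v=-0.002, θ=0.014, ω=-0.019
Max |angle| over trajectory = 0.070 rad; bound = 0.036 → exceeded.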